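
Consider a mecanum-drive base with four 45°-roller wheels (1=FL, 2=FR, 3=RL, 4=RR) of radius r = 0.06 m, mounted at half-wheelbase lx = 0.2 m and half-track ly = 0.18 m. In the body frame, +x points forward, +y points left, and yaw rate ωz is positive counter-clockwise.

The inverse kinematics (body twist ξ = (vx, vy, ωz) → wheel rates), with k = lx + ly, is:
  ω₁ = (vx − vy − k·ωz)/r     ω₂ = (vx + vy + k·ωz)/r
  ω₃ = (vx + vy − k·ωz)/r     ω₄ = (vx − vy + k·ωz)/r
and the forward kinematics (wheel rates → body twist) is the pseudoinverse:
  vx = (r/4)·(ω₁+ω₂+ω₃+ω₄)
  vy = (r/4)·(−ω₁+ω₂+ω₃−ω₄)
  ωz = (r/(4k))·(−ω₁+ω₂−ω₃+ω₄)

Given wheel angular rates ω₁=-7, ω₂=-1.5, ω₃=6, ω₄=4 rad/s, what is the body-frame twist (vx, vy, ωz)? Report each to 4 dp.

k = lx + ly = 0.2 + 0.18 = 0.3800
ω₁+ω₂+ω₃+ω₄ = 1.5000  →  vx = (0.06/4)·1.5000 = 0.0225
−ω₁+ω₂+ω₃−ω₄ = 7.5000  →  vy = (0.06/4)·7.5000 = 0.1125
−ω₁+ω₂−ω₃+ω₄ = 3.5000  →  ωz = (0.06/1.5200)·3.5000 = 0.1382

(0.0225, 0.1125, 0.1382)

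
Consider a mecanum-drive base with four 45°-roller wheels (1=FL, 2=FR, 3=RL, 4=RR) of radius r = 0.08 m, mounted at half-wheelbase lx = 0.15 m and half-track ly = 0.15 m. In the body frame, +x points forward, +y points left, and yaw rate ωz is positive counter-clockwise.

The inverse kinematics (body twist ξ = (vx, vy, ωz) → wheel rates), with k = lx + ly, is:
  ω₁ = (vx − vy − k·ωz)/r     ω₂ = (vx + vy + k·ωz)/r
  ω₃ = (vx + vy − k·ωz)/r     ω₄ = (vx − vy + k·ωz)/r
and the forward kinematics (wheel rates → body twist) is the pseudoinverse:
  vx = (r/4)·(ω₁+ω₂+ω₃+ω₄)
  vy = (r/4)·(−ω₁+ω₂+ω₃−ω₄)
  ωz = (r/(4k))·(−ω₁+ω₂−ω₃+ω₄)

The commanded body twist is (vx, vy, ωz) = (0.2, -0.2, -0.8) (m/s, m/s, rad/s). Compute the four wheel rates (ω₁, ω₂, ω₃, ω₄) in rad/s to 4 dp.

(8.0000, -3.0000, 3.0000, 2.0000)

k = lx + ly = 0.15 + 0.15 = 0.3000;  k·ωz = 0.3000·-0.8 = -0.2400
ω₁ (FL) = (vx − vy − k·ωz)/r = 0.6400/0.08 = 8.0000
ω₂ (FR) = (vx + vy + k·ωz)/r = -0.2400/0.08 = -3.0000
ω₃ (RL) = (vx + vy − k·ωz)/r = 0.2400/0.08 = 3.0000
ω₄ (RR) = (vx − vy + k·ωz)/r = 0.1600/0.08 = 2.0000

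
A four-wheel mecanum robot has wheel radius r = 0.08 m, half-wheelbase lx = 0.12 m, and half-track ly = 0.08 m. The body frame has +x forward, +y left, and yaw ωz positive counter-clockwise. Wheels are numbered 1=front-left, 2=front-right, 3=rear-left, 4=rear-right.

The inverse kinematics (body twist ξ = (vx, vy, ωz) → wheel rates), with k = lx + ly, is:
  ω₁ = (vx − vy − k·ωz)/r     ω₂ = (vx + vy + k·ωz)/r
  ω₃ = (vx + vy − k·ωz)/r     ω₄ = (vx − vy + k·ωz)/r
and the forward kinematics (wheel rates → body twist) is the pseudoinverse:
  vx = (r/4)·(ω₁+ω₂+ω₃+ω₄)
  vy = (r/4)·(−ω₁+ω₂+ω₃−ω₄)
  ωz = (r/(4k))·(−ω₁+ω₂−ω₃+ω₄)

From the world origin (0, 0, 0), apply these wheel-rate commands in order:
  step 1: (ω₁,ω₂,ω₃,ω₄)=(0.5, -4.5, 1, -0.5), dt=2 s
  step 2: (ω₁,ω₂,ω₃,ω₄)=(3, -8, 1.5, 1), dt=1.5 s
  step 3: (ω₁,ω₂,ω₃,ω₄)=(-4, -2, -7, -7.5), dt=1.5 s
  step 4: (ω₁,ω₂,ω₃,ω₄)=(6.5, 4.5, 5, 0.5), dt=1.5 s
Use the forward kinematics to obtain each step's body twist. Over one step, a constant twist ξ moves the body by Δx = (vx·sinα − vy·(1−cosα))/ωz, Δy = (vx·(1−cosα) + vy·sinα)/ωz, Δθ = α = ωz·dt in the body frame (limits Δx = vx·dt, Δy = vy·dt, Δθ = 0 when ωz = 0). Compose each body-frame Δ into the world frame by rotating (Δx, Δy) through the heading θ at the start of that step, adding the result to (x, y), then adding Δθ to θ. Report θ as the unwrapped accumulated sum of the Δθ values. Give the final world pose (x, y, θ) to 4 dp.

step 1: ξ=(vx,vy,ωz)=(-0.0700, -0.0700, -0.6500), dt=2.0 → body Δ=(-0.1827, -0.0249, -1.3000) → world pose (-0.1827, -0.0249, -1.3000)
step 2: ξ=(vx,vy,ωz)=(-0.0500, -0.2100, -1.1500), dt=1.5 → body Δ=(-0.2536, -0.1303, -1.7250) → world pose (-0.3760, 0.1846, -3.0250)
step 3: ξ=(vx,vy,ωz)=(-0.4100, 0.0500, 0.1500), dt=1.5 → body Δ=(-0.6182, 0.0055, 0.2250) → world pose (0.2386, 0.2511, -2.8000)
step 4: ξ=(vx,vy,ωz)=(0.3300, 0.0500, -0.6500), dt=1.5 → body Δ=(0.4540, -0.1591, -0.9750) → world pose (-0.2424, 0.2490, -3.7750)

(-0.2424, 0.2490, -3.7750)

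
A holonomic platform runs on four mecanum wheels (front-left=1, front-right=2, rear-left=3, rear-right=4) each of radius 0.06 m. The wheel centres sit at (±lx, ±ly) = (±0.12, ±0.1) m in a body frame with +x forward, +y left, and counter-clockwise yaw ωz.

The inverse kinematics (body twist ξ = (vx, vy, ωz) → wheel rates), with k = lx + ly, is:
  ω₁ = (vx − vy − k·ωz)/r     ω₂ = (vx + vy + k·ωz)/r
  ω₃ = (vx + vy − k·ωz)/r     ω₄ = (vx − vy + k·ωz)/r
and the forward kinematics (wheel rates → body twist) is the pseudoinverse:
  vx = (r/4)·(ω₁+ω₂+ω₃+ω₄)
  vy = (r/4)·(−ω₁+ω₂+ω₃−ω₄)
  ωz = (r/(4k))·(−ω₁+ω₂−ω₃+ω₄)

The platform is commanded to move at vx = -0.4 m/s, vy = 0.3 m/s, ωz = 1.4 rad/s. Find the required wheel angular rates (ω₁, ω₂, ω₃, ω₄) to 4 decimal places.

k = lx + ly = 0.12 + 0.1 = 0.2200;  k·ωz = 0.2200·1.4 = 0.3080
ω₁ (FL) = (vx − vy − k·ωz)/r = -1.0080/0.06 = -16.8000
ω₂ (FR) = (vx + vy + k·ωz)/r = 0.2080/0.06 = 3.4667
ω₃ (RL) = (vx + vy − k·ωz)/r = -0.4080/0.06 = -6.8000
ω₄ (RR) = (vx − vy + k·ωz)/r = -0.3920/0.06 = -6.5333

(-16.8000, 3.4667, -6.8000, -6.5333)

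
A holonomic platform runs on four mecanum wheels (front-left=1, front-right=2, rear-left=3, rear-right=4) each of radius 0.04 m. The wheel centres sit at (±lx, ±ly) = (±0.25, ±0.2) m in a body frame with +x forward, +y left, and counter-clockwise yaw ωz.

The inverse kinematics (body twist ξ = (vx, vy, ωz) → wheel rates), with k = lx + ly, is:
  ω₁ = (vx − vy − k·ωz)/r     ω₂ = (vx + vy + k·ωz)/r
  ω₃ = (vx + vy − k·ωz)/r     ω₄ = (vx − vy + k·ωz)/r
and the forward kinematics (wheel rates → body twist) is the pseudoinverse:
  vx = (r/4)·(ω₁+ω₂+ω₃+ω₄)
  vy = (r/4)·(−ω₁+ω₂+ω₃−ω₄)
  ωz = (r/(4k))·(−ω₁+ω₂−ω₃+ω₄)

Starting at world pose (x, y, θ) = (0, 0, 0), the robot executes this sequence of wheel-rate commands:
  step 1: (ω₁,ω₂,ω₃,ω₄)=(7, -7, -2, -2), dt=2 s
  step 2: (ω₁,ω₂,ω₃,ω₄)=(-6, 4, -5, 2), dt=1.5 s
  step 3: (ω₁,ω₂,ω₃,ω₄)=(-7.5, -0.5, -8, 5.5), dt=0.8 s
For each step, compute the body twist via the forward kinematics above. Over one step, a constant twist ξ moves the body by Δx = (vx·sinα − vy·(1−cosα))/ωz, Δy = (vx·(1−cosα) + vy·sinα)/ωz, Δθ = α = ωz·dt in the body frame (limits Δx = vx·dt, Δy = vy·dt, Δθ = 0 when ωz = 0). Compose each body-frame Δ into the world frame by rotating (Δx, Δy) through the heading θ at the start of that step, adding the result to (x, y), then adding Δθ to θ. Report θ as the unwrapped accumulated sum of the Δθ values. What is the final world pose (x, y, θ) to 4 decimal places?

step 1: ξ=(vx,vy,ωz)=(-0.0400, -0.1400, -0.3111), dt=2.0 → body Δ=(-0.1593, -0.2382, -0.6222) → world pose (-0.1593, -0.2382, -0.6222)
step 2: ξ=(vx,vy,ωz)=(-0.0500, 0.0300, 0.3778), dt=1.5 → body Δ=(-0.0835, 0.0219, 0.5667) → world pose (-0.2143, -0.1717, -0.0556)
step 3: ξ=(vx,vy,ωz)=(-0.1050, -0.0650, 0.4556), dt=0.8 → body Δ=(-0.0728, -0.0660, 0.3644) → world pose (-0.2906, -0.2336, 0.3089)

(-0.2906, -0.2336, 0.3089)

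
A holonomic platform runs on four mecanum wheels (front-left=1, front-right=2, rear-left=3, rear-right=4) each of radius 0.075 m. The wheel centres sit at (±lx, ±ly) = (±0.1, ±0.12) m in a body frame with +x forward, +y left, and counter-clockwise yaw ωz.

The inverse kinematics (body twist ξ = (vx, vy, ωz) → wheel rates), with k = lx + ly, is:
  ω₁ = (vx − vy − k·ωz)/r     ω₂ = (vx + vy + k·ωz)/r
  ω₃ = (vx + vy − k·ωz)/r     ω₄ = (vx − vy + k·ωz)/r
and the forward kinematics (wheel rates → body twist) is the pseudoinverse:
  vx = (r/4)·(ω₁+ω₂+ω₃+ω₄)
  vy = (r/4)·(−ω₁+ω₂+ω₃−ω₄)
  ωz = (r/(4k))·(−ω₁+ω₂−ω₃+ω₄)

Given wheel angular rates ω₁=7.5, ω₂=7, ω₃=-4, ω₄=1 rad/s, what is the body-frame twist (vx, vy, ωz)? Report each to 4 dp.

(0.2156, -0.1031, 0.3835)

k = lx + ly = 0.1 + 0.12 = 0.2200
ω₁+ω₂+ω₃+ω₄ = 11.5000  →  vx = (0.075/4)·11.5000 = 0.2156
−ω₁+ω₂+ω₃−ω₄ = -5.5000  →  vy = (0.075/4)·-5.5000 = -0.1031
−ω₁+ω₂−ω₃+ω₄ = 4.5000  →  ωz = (0.075/0.8800)·4.5000 = 0.3835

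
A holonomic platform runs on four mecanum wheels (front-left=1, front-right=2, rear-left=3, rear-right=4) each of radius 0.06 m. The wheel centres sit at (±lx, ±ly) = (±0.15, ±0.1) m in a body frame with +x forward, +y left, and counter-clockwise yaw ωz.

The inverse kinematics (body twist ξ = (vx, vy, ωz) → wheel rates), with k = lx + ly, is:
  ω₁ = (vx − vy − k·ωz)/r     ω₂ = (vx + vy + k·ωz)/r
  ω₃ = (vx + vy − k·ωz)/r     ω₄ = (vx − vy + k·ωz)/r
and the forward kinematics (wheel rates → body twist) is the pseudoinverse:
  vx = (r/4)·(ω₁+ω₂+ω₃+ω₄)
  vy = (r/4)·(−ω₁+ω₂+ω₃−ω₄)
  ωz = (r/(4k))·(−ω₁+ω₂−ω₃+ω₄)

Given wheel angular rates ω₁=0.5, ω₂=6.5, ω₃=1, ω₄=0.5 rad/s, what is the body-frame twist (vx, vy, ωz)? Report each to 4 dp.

k = lx + ly = 0.15 + 0.1 = 0.2500
ω₁+ω₂+ω₃+ω₄ = 8.5000  →  vx = (0.06/4)·8.5000 = 0.1275
−ω₁+ω₂+ω₃−ω₄ = 6.5000  →  vy = (0.06/4)·6.5000 = 0.0975
−ω₁+ω₂−ω₃+ω₄ = 5.5000  →  ωz = (0.06/1.0000)·5.5000 = 0.3300

(0.1275, 0.0975, 0.3300)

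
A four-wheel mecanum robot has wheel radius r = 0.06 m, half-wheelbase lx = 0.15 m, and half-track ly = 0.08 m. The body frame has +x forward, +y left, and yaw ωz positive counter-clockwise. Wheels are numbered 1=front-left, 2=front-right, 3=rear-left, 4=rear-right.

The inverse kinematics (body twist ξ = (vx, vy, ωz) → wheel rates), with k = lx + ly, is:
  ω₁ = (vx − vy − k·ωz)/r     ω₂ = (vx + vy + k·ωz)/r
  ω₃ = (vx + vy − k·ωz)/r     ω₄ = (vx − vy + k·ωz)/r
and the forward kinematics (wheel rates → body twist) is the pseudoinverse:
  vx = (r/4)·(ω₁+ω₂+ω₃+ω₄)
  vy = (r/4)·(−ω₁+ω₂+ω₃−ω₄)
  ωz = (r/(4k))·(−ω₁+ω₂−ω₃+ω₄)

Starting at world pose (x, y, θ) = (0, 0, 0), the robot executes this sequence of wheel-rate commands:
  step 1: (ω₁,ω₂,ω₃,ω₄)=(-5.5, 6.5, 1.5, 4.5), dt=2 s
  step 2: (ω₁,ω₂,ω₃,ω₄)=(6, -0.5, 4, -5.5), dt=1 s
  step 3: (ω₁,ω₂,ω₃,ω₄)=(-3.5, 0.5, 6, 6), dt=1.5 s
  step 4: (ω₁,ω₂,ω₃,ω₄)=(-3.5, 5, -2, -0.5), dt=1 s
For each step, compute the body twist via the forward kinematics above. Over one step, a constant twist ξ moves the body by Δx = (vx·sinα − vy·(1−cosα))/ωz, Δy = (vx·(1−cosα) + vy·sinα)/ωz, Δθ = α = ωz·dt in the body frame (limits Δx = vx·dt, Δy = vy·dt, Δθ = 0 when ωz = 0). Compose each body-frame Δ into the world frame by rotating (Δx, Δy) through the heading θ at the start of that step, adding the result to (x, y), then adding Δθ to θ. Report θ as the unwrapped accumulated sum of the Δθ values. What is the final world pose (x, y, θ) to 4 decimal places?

(-0.2177, 0.5373, 1.9565)

step 1: ξ=(vx,vy,ωz)=(0.1050, 0.1350, 0.9783), dt=2.0 → body Δ=(-0.0905, 0.2756, 1.9565) → world pose (-0.0905, 0.2756, 1.9565)
step 2: ξ=(vx,vy,ωz)=(0.0600, 0.0450, -1.0435), dt=1.0 → body Δ=(0.0711, 0.0087, -1.0435) → world pose (-0.1253, 0.3382, 0.9130)
step 3: ξ=(vx,vy,ωz)=(0.1350, 0.0600, 0.2609), dt=1.5 → body Δ=(0.1800, 0.1268, 0.3913) → world pose (-0.1156, 0.5582, 1.3043)
step 4: ξ=(vx,vy,ωz)=(-0.0150, 0.1050, 0.6522), dt=1.0 → body Δ=(-0.0470, 0.0930, 0.6522) → world pose (-0.2177, 0.5373, 1.9565)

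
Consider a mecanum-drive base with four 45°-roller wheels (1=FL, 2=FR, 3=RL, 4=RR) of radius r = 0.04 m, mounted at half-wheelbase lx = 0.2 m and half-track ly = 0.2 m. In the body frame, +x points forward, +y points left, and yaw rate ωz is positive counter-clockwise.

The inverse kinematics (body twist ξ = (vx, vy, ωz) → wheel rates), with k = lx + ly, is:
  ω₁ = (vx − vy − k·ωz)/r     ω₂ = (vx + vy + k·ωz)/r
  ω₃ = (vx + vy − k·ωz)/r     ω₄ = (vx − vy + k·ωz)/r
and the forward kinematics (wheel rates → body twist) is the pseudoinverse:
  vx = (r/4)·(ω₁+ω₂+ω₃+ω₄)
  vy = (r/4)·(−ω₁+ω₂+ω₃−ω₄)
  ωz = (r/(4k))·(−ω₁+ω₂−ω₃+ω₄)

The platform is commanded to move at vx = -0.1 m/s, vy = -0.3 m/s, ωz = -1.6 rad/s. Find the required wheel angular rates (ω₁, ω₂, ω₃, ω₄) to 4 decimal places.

k = lx + ly = 0.2 + 0.2 = 0.4000;  k·ωz = 0.4000·-1.6 = -0.6400
ω₁ (FL) = (vx − vy − k·ωz)/r = 0.8400/0.04 = 21.0000
ω₂ (FR) = (vx + vy + k·ωz)/r = -1.0400/0.04 = -26.0000
ω₃ (RL) = (vx + vy − k·ωz)/r = 0.2400/0.04 = 6.0000
ω₄ (RR) = (vx − vy + k·ωz)/r = -0.4400/0.04 = -11.0000

(21.0000, -26.0000, 6.0000, -11.0000)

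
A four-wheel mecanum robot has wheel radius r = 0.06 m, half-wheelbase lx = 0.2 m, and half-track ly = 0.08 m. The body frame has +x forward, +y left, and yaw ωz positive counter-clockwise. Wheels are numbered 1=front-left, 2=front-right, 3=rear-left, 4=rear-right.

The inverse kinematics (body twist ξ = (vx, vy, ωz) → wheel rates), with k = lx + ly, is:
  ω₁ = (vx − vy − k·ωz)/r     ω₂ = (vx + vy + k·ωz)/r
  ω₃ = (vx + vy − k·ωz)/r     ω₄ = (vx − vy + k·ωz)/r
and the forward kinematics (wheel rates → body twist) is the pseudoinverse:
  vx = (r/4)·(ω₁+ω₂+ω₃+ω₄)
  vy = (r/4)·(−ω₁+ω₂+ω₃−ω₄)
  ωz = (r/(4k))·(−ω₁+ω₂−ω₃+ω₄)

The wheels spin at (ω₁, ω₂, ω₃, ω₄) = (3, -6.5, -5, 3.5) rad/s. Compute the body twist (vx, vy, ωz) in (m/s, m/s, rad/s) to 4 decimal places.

(-0.0750, -0.2700, -0.0536)

k = lx + ly = 0.2 + 0.08 = 0.2800
ω₁+ω₂+ω₃+ω₄ = -5.0000  →  vx = (0.06/4)·-5.0000 = -0.0750
−ω₁+ω₂+ω₃−ω₄ = -18.0000  →  vy = (0.06/4)·-18.0000 = -0.2700
−ω₁+ω₂−ω₃+ω₄ = -1.0000  →  ωz = (0.06/1.1200)·-1.0000 = -0.0536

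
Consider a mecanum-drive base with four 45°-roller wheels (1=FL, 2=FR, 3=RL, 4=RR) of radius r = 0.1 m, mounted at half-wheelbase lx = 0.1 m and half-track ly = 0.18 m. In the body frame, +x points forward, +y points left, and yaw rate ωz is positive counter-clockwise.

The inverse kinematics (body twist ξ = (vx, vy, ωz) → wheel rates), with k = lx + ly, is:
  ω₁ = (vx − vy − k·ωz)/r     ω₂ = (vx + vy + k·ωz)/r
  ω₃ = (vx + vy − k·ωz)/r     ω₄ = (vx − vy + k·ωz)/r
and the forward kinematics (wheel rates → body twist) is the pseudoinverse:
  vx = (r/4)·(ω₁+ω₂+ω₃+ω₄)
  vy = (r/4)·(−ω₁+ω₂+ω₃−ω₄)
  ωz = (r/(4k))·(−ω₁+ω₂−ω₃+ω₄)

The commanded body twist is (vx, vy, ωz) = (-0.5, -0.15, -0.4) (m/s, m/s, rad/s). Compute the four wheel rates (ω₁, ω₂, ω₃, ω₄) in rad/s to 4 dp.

k = lx + ly = 0.1 + 0.18 = 0.2800;  k·ωz = 0.2800·-0.4 = -0.1120
ω₁ (FL) = (vx − vy − k·ωz)/r = -0.2380/0.1 = -2.3800
ω₂ (FR) = (vx + vy + k·ωz)/r = -0.7620/0.1 = -7.6200
ω₃ (RL) = (vx + vy − k·ωz)/r = -0.5380/0.1 = -5.3800
ω₄ (RR) = (vx − vy + k·ωz)/r = -0.4620/0.1 = -4.6200

(-2.3800, -7.6200, -5.3800, -4.6200)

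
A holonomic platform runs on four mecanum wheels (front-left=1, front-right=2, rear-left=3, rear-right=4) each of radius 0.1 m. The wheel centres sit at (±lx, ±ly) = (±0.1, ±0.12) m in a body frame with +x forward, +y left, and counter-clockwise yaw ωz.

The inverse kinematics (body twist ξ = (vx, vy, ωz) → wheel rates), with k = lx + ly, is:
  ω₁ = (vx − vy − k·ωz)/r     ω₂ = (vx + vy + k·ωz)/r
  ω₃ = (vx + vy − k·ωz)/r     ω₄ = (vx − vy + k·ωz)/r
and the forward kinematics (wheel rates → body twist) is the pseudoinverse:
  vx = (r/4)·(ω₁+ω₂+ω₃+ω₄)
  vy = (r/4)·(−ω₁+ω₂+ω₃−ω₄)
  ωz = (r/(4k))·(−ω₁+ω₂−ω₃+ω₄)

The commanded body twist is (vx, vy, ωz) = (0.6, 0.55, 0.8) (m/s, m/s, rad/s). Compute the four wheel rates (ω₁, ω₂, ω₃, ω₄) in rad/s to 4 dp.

k = lx + ly = 0.1 + 0.12 = 0.2200;  k·ωz = 0.2200·0.8 = 0.1760
ω₁ (FL) = (vx − vy − k·ωz)/r = -0.1260/0.1 = -1.2600
ω₂ (FR) = (vx + vy + k·ωz)/r = 1.3260/0.1 = 13.2600
ω₃ (RL) = (vx + vy − k·ωz)/r = 0.9740/0.1 = 9.7400
ω₄ (RR) = (vx − vy + k·ωz)/r = 0.2260/0.1 = 2.2600

(-1.2600, 13.2600, 9.7400, 2.2600)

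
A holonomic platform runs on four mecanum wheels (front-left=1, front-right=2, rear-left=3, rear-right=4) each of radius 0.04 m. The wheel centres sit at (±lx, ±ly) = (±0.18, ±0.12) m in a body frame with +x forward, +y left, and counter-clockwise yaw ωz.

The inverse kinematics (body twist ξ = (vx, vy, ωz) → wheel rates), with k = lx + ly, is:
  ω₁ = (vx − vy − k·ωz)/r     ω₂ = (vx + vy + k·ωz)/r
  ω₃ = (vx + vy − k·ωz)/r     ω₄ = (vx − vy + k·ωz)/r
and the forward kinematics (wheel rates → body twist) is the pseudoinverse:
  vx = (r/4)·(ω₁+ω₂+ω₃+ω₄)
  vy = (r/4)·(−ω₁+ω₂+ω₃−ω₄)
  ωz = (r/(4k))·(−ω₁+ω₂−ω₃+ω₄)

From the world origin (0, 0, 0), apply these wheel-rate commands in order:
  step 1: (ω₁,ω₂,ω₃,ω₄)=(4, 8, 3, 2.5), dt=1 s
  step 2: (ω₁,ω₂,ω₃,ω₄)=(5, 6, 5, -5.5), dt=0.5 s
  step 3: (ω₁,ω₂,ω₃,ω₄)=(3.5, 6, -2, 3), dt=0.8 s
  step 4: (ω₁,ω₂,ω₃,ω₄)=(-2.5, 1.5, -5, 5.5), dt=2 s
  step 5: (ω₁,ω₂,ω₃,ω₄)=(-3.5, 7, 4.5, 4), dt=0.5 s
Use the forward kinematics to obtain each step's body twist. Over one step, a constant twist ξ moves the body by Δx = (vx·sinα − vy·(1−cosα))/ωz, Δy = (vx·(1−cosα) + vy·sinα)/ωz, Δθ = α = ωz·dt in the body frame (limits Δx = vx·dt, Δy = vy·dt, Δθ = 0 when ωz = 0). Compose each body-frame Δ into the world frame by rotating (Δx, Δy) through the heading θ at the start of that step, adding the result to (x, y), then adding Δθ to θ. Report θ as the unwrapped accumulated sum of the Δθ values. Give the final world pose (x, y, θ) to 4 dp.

(0.3441, 0.0690, 1.2917)

step 1: ξ=(vx,vy,ωz)=(0.1750, 0.0450, 0.1167), dt=1.0 → body Δ=(0.1720, 0.0551, 0.1167) → world pose (0.1720, 0.0551, 0.1167)
step 2: ξ=(vx,vy,ωz)=(0.1050, 0.1150, -0.3167), dt=0.5 → body Δ=(0.0568, 0.0531, -0.1583) → world pose (0.2222, 0.1145, -0.0417)
step 3: ξ=(vx,vy,ωz)=(0.1050, -0.0250, 0.2500), dt=0.8 → body Δ=(0.0854, -0.0115, 0.2000) → world pose (0.3071, 0.0994, 0.1583)
step 4: ξ=(vx,vy,ωz)=(-0.0050, -0.0650, 0.4833), dt=2.0 → body Δ=(0.0496, -0.1151, 0.9667) → world pose (0.3742, -0.0065, 1.1250)
step 5: ξ=(vx,vy,ωz)=(0.1200, 0.1100, 0.3333), dt=0.5 → body Δ=(0.0551, 0.0597, 0.1667) → world pose (0.3441, 0.0690, 1.2917)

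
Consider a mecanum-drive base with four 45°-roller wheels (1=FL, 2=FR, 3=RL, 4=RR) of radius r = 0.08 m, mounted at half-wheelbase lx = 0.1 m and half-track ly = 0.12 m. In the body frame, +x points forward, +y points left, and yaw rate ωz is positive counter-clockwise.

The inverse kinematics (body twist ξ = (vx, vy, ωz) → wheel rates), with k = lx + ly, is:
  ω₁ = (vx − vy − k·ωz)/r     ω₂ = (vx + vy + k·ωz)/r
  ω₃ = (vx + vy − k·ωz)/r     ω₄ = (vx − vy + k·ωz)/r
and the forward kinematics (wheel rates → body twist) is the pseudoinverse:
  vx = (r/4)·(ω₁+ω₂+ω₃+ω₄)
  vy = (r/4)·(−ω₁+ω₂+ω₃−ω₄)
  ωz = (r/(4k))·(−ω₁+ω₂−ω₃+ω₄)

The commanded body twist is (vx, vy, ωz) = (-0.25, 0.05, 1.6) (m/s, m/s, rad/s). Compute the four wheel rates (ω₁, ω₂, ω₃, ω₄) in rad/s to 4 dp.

k = lx + ly = 0.1 + 0.12 = 0.2200;  k·ωz = 0.2200·1.6 = 0.3520
ω₁ (FL) = (vx − vy − k·ωz)/r = -0.6520/0.08 = -8.1500
ω₂ (FR) = (vx + vy + k·ωz)/r = 0.1520/0.08 = 1.9000
ω₃ (RL) = (vx + vy − k·ωz)/r = -0.5520/0.08 = -6.9000
ω₄ (RR) = (vx − vy + k·ωz)/r = 0.0520/0.08 = 0.6500

(-8.1500, 1.9000, -6.9000, 0.6500)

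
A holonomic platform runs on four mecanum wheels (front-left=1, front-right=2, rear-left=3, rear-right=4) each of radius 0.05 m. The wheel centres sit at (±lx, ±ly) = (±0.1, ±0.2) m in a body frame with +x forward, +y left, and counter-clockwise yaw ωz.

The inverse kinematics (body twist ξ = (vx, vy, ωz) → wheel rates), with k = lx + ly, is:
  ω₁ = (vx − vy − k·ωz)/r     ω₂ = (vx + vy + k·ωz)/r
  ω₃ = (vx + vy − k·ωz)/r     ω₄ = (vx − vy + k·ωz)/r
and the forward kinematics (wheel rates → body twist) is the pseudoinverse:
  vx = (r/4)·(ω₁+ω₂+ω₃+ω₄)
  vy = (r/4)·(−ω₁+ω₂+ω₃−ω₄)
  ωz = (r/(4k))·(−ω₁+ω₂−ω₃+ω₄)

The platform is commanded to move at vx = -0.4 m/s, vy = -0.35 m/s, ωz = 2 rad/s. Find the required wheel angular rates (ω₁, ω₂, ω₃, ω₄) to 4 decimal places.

k = lx + ly = 0.1 + 0.2 = 0.3000;  k·ωz = 0.3000·2 = 0.6000
ω₁ (FL) = (vx − vy − k·ωz)/r = -0.6500/0.05 = -13.0000
ω₂ (FR) = (vx + vy + k·ωz)/r = -0.1500/0.05 = -3.0000
ω₃ (RL) = (vx + vy − k·ωz)/r = -1.3500/0.05 = -27.0000
ω₄ (RR) = (vx − vy + k·ωz)/r = 0.5500/0.05 = 11.0000

(-13.0000, -3.0000, -27.0000, 11.0000)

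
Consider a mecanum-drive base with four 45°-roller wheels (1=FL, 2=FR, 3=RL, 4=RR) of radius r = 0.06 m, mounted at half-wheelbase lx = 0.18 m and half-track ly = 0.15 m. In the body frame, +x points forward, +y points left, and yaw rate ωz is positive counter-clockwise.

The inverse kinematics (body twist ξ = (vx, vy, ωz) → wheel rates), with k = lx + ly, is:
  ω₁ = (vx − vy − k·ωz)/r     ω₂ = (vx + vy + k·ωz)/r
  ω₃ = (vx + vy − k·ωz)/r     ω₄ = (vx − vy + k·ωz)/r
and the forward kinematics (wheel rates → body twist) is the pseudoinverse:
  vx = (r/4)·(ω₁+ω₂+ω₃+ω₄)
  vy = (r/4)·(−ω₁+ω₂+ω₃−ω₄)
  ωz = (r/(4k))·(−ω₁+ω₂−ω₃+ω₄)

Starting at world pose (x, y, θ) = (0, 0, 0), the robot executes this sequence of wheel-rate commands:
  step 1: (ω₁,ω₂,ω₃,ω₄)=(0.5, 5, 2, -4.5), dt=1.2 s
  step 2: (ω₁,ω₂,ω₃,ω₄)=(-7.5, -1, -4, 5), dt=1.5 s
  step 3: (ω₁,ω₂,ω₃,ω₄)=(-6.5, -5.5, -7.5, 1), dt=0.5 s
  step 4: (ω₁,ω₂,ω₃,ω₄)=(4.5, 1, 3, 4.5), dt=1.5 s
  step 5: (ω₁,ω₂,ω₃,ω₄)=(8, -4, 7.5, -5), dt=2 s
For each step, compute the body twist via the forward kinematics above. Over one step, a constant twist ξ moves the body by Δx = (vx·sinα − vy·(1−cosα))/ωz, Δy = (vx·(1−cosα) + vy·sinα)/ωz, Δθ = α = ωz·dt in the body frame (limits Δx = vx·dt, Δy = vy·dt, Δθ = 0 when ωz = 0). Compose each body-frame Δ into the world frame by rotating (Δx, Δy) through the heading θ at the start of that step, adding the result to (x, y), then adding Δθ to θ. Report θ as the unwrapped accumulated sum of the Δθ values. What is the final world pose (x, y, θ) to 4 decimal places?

(0.3114, 0.1388, -1.2000)

step 1: ξ=(vx,vy,ωz)=(0.0450, 0.1650, -0.0909), dt=1.2 → body Δ=(0.0647, 0.1947, -0.1091) → world pose (0.0647, 0.1947, -0.1091)
step 2: ξ=(vx,vy,ωz)=(-0.1125, -0.0375, 0.7045), dt=1.5 → body Δ=(-0.1120, -0.1275, 1.0568) → world pose (-0.0605, 0.0801, 0.9477)
step 3: ξ=(vx,vy,ωz)=(-0.2775, -0.1125, 0.4318), dt=0.5 → body Δ=(-0.1316, -0.0707, 0.2159) → world pose (-0.0799, -0.0681, 1.1636)
step 4: ξ=(vx,vy,ωz)=(0.1950, -0.0750, -0.0909), dt=1.5 → body Δ=(0.2839, -0.1321, -0.1364) → world pose (0.1538, 0.1404, 1.0273)
step 5: ξ=(vx,vy,ωz)=(0.0975, 0.0075, -1.1136), dt=2.0 → body Δ=(0.0802, -0.1357, -2.2273) → world pose (0.3114, 0.1388, -1.2000)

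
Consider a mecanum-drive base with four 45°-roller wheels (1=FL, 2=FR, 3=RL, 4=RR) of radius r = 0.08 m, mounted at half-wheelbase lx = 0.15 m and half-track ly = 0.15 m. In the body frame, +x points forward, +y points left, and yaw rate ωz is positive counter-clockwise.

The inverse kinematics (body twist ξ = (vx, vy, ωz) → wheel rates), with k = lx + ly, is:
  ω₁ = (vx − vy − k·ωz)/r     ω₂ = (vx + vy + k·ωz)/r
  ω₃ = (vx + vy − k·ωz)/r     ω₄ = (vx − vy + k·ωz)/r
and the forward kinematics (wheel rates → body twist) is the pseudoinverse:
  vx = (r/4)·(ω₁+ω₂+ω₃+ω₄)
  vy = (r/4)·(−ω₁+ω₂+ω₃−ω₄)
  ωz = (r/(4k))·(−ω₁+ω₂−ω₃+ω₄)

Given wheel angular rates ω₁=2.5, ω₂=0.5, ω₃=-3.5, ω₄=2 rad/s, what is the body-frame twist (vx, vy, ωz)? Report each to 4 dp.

k = lx + ly = 0.15 + 0.15 = 0.3000
ω₁+ω₂+ω₃+ω₄ = 1.5000  →  vx = (0.08/4)·1.5000 = 0.0300
−ω₁+ω₂+ω₃−ω₄ = -7.5000  →  vy = (0.08/4)·-7.5000 = -0.1500
−ω₁+ω₂−ω₃+ω₄ = 3.5000  →  ωz = (0.08/1.2000)·3.5000 = 0.2333

(0.0300, -0.1500, 0.2333)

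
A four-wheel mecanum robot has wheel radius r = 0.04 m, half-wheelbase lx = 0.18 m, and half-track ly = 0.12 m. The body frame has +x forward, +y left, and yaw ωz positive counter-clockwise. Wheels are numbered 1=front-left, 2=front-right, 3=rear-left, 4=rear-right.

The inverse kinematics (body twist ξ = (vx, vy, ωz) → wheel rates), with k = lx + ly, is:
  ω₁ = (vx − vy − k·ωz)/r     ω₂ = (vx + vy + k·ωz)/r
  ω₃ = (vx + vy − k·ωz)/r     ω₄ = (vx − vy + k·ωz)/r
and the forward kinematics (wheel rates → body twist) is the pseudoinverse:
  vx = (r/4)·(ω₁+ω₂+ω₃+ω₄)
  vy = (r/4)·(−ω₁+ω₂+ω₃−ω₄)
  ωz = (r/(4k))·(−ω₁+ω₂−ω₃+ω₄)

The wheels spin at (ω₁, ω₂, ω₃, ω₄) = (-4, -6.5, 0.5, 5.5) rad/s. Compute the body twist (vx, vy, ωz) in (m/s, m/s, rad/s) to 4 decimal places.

(-0.0450, -0.0750, 0.0833)

k = lx + ly = 0.18 + 0.12 = 0.3000
ω₁+ω₂+ω₃+ω₄ = -4.5000  →  vx = (0.04/4)·-4.5000 = -0.0450
−ω₁+ω₂+ω₃−ω₄ = -7.5000  →  vy = (0.04/4)·-7.5000 = -0.0750
−ω₁+ω₂−ω₃+ω₄ = 2.5000  →  ωz = (0.04/1.2000)·2.5000 = 0.0833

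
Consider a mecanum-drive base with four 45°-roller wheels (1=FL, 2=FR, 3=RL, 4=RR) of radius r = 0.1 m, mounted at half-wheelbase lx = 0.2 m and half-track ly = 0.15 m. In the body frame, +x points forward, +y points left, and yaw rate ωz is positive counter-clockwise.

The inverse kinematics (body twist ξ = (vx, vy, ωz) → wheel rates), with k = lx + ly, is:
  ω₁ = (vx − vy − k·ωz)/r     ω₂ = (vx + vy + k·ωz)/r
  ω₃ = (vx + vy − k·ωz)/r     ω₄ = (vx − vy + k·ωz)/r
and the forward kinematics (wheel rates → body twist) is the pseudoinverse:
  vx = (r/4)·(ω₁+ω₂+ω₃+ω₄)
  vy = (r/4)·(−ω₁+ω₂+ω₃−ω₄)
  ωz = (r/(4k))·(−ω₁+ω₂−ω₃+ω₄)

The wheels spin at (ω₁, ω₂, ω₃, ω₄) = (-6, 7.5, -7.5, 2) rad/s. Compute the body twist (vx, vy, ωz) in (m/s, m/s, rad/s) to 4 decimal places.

(-0.1000, 0.1000, 1.6429)

k = lx + ly = 0.2 + 0.15 = 0.3500
ω₁+ω₂+ω₃+ω₄ = -4.0000  →  vx = (0.1/4)·-4.0000 = -0.1000
−ω₁+ω₂+ω₃−ω₄ = 4.0000  →  vy = (0.1/4)·4.0000 = 0.1000
−ω₁+ω₂−ω₃+ω₄ = 23.0000  →  ωz = (0.1/1.4000)·23.0000 = 1.6429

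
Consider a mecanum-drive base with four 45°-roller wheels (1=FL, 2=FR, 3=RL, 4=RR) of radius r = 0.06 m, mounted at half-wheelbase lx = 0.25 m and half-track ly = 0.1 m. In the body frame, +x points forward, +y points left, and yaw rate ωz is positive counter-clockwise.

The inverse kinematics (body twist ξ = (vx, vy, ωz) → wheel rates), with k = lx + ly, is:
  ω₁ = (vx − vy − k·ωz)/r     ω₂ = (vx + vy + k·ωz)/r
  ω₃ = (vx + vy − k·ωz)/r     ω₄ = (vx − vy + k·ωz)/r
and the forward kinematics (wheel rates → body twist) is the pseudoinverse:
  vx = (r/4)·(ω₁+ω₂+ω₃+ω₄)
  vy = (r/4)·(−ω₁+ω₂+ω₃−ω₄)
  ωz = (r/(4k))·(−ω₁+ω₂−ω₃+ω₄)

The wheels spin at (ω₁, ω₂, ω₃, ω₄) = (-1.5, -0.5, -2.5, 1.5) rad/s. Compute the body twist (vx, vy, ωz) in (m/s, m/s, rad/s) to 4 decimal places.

k = lx + ly = 0.25 + 0.1 = 0.3500
ω₁+ω₂+ω₃+ω₄ = -3.0000  →  vx = (0.06/4)·-3.0000 = -0.0450
−ω₁+ω₂+ω₃−ω₄ = -3.0000  →  vy = (0.06/4)·-3.0000 = -0.0450
−ω₁+ω₂−ω₃+ω₄ = 5.0000  →  ωz = (0.06/1.4000)·5.0000 = 0.2143

(-0.0450, -0.0450, 0.2143)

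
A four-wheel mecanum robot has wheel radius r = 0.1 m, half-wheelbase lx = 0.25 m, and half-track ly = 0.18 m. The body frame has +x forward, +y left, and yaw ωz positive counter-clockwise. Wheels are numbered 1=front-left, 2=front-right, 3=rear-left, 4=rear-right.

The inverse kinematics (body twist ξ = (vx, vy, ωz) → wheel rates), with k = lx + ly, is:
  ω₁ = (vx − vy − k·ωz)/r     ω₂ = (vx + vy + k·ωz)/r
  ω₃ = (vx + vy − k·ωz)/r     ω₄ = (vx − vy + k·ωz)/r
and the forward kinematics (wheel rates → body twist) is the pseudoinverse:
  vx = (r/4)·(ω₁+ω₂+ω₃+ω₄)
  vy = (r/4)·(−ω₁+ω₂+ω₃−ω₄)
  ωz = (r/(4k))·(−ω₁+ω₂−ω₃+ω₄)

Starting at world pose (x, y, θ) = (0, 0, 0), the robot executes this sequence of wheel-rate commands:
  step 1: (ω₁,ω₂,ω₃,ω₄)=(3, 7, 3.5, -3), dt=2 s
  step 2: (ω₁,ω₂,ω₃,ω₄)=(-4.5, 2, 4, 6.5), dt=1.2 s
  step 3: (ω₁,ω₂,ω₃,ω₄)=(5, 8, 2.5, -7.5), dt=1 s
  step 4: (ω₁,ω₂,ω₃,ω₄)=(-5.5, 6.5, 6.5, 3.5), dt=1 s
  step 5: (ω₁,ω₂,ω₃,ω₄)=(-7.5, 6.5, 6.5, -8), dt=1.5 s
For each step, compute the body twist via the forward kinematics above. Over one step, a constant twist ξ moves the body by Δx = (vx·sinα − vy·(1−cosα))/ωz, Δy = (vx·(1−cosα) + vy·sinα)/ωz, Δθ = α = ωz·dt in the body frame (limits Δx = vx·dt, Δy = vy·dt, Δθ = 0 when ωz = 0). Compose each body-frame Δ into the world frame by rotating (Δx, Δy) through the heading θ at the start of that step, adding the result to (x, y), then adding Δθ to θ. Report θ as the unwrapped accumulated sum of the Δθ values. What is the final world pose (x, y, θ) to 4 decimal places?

(0.6444, 2.2589, 0.4099)

step 1: ξ=(vx,vy,ωz)=(0.2625, 0.2625, -0.1453), dt=2.0 → body Δ=(0.5934, 0.4419, -0.2907) → world pose (0.5934, 0.4419, -0.2907)
step 2: ξ=(vx,vy,ωz)=(0.2000, 0.1000, 0.5233), dt=1.2 → body Δ=(0.1881, 0.1852, 0.6279) → world pose (0.8267, 0.5654, 0.3372)
step 3: ξ=(vx,vy,ωz)=(0.2000, 0.3250, -0.4070), dt=1.0 → body Δ=(0.2598, 0.2760, -0.4070) → world pose (0.9805, 0.9117, -0.0698)
step 4: ξ=(vx,vy,ωz)=(0.2750, 0.3750, 0.5233), dt=1.0 → body Δ=(0.1667, 0.4284, 0.5233) → world pose (1.1767, 1.3275, 0.4535)
step 5: ξ=(vx,vy,ωz)=(-0.0625, 0.7125, -0.0291), dt=1.5 → body Δ=(-0.0704, 1.0705, -0.0436) → world pose (0.6444, 2.2589, 0.4099)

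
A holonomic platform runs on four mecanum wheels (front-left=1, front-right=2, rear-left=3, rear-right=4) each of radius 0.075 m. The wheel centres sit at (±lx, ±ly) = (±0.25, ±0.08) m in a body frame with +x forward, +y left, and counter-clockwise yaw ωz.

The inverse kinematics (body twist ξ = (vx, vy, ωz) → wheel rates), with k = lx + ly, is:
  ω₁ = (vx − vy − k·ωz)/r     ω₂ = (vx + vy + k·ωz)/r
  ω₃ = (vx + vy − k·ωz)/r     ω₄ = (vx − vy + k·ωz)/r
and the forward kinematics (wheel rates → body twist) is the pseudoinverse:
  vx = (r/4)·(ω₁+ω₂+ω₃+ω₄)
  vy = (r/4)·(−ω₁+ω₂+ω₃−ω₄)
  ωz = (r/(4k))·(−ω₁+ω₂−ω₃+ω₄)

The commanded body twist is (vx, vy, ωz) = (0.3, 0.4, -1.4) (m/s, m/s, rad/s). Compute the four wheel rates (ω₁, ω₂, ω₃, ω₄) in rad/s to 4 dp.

(4.8267, 3.1733, 15.4933, -7.4933)

k = lx + ly = 0.25 + 0.08 = 0.3300;  k·ωz = 0.3300·-1.4 = -0.4620
ω₁ (FL) = (vx − vy − k·ωz)/r = 0.3620/0.075 = 4.8267
ω₂ (FR) = (vx + vy + k·ωz)/r = 0.2380/0.075 = 3.1733
ω₃ (RL) = (vx + vy − k·ωz)/r = 1.1620/0.075 = 15.4933
ω₄ (RR) = (vx − vy + k·ωz)/r = -0.5620/0.075 = -7.4933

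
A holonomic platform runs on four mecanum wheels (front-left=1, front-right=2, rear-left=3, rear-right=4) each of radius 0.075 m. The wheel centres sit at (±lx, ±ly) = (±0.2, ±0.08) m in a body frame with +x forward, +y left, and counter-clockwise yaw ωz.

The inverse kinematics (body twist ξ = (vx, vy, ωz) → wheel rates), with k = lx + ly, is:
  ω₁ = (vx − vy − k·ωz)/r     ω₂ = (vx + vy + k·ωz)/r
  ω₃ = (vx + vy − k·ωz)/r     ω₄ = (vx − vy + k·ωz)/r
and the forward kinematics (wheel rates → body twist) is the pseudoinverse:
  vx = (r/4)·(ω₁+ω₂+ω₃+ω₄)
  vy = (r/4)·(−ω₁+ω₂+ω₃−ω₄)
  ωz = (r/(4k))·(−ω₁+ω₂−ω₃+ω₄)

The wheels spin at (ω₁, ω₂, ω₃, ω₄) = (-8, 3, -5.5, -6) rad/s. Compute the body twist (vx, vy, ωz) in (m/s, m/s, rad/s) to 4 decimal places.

k = lx + ly = 0.2 + 0.08 = 0.2800
ω₁+ω₂+ω₃+ω₄ = -16.5000  →  vx = (0.075/4)·-16.5000 = -0.3094
−ω₁+ω₂+ω₃−ω₄ = 11.5000  →  vy = (0.075/4)·11.5000 = 0.2156
−ω₁+ω₂−ω₃+ω₄ = 10.5000  →  ωz = (0.075/1.1200)·10.5000 = 0.7031

(-0.3094, 0.2156, 0.7031)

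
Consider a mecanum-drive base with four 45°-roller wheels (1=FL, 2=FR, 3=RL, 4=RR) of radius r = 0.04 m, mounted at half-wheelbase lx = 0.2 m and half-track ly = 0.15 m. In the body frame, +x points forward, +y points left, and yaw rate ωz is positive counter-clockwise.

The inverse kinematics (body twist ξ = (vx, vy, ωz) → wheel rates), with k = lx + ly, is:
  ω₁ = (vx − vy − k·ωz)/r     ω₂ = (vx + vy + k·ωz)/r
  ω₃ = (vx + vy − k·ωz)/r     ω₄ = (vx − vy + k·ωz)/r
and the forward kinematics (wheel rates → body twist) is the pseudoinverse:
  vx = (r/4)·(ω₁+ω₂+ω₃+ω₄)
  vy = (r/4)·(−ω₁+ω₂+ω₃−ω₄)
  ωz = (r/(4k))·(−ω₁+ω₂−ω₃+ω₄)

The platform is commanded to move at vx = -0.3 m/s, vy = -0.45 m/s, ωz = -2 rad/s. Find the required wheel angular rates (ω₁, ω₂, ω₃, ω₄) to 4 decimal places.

k = lx + ly = 0.2 + 0.15 = 0.3500;  k·ωz = 0.3500·-2 = -0.7000
ω₁ (FL) = (vx − vy − k·ωz)/r = 0.8500/0.04 = 21.2500
ω₂ (FR) = (vx + vy + k·ωz)/r = -1.4500/0.04 = -36.2500
ω₃ (RL) = (vx + vy − k·ωz)/r = -0.0500/0.04 = -1.2500
ω₄ (RR) = (vx − vy + k·ωz)/r = -0.5500/0.04 = -13.7500

(21.2500, -36.2500, -1.2500, -13.7500)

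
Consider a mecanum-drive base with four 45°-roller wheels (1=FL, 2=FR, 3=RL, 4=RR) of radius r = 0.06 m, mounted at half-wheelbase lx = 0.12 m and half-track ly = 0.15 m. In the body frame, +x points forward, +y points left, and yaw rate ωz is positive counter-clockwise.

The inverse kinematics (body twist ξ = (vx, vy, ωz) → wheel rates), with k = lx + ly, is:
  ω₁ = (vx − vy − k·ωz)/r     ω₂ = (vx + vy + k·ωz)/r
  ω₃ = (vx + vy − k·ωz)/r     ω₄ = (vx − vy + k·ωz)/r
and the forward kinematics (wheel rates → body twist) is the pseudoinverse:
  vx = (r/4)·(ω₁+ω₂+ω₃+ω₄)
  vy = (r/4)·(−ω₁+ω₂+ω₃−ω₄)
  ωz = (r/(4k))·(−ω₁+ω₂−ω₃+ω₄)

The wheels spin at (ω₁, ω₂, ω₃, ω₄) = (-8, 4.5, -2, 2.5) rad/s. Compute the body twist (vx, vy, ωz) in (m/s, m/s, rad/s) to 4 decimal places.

k = lx + ly = 0.12 + 0.15 = 0.2700
ω₁+ω₂+ω₃+ω₄ = -3.0000  →  vx = (0.06/4)·-3.0000 = -0.0450
−ω₁+ω₂+ω₃−ω₄ = 8.0000  →  vy = (0.06/4)·8.0000 = 0.1200
−ω₁+ω₂−ω₃+ω₄ = 17.0000  →  ωz = (0.06/1.0800)·17.0000 = 0.9444

(-0.0450, 0.1200, 0.9444)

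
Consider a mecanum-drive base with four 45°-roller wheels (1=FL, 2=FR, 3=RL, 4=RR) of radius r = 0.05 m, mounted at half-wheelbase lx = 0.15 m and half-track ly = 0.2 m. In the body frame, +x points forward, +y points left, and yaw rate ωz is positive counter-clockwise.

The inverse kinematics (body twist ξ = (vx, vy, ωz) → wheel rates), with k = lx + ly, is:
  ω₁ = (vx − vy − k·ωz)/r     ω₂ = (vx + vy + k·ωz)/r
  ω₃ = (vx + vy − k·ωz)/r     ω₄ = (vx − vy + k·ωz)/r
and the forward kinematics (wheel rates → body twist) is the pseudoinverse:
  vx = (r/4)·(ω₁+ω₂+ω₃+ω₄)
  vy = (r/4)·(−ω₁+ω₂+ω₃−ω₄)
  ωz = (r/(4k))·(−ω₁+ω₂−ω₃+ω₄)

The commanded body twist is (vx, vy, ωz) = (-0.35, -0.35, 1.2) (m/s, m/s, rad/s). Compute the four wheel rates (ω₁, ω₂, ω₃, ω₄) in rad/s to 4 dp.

k = lx + ly = 0.15 + 0.2 = 0.3500;  k·ωz = 0.3500·1.2 = 0.4200
ω₁ (FL) = (vx − vy − k·ωz)/r = -0.4200/0.05 = -8.4000
ω₂ (FR) = (vx + vy + k·ωz)/r = -0.2800/0.05 = -5.6000
ω₃ (RL) = (vx + vy − k·ωz)/r = -1.1200/0.05 = -22.4000
ω₄ (RR) = (vx − vy + k·ωz)/r = 0.4200/0.05 = 8.4000

(-8.4000, -5.6000, -22.4000, 8.4000)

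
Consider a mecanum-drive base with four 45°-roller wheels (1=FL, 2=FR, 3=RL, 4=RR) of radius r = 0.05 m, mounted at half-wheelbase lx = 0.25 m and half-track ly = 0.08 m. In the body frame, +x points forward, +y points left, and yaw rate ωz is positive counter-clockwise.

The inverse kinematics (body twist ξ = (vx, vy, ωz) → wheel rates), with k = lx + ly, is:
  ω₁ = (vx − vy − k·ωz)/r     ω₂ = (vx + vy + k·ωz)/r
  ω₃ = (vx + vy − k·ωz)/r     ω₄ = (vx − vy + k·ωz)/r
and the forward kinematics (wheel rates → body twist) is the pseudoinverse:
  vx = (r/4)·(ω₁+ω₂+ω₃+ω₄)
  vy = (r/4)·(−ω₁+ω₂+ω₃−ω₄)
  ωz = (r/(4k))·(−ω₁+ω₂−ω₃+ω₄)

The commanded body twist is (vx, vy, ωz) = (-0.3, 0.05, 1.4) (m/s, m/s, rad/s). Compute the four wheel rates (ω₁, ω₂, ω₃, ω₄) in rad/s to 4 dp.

(-16.2400, 4.2400, -14.2400, 2.2400)

k = lx + ly = 0.25 + 0.08 = 0.3300;  k·ωz = 0.3300·1.4 = 0.4620
ω₁ (FL) = (vx − vy − k·ωz)/r = -0.8120/0.05 = -16.2400
ω₂ (FR) = (vx + vy + k·ωz)/r = 0.2120/0.05 = 4.2400
ω₃ (RL) = (vx + vy − k·ωz)/r = -0.7120/0.05 = -14.2400
ω₄ (RR) = (vx − vy + k·ωz)/r = 0.1120/0.05 = 2.2400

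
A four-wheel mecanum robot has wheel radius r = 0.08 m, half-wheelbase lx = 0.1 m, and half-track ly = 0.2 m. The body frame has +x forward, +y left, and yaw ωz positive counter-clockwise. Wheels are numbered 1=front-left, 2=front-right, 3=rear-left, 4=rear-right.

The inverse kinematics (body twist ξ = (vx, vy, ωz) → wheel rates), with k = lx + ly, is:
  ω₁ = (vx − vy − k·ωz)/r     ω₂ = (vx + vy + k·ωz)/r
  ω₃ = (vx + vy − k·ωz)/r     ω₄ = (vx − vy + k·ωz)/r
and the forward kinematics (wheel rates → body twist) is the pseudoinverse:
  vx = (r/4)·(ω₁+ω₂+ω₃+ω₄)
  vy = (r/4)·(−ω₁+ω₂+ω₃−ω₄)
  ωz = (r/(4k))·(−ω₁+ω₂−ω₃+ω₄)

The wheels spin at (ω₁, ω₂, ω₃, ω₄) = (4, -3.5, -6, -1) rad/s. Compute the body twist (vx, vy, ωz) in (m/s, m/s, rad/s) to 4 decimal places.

k = lx + ly = 0.1 + 0.2 = 0.3000
ω₁+ω₂+ω₃+ω₄ = -6.5000  →  vx = (0.08/4)·-6.5000 = -0.1300
−ω₁+ω₂+ω₃−ω₄ = -12.5000  →  vy = (0.08/4)·-12.5000 = -0.2500
−ω₁+ω₂−ω₃+ω₄ = -2.5000  →  ωz = (0.08/1.2000)·-2.5000 = -0.1667

(-0.1300, -0.2500, -0.1667)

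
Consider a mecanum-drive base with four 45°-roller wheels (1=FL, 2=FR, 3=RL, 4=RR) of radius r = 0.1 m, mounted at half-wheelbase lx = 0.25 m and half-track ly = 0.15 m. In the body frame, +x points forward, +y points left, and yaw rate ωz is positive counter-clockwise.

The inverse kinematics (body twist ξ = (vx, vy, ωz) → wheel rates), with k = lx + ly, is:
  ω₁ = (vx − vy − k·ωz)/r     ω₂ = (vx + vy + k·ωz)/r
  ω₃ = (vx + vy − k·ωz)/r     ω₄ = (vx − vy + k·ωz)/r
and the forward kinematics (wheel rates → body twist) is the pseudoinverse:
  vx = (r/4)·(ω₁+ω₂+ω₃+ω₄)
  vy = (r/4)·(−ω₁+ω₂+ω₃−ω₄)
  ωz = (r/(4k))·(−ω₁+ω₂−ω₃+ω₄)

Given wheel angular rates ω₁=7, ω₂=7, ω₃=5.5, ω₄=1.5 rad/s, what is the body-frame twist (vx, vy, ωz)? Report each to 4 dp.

k = lx + ly = 0.25 + 0.15 = 0.4000
ω₁+ω₂+ω₃+ω₄ = 21.0000  →  vx = (0.1/4)·21.0000 = 0.5250
−ω₁+ω₂+ω₃−ω₄ = 4.0000  →  vy = (0.1/4)·4.0000 = 0.1000
−ω₁+ω₂−ω₃+ω₄ = -4.0000  →  ωz = (0.1/1.6000)·-4.0000 = -0.2500

(0.5250, 0.1000, -0.2500)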